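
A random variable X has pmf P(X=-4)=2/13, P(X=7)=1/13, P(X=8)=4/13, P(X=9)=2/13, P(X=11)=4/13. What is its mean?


E[X] = sum(x * P(x))
= -4*2/13 + 7*1/13 + 8*4/13 + 9*2/13 + 11*4/13
= 93/13

93/13


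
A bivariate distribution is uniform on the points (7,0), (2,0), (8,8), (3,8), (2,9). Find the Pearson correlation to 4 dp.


Cov(X,Y) = -0.8000, Var(X) = 6.6400, Var(Y) = 16.8000
rho = Cov/(sqrt(VarX)*sqrt(VarY)) = -0.0757

-0.0757


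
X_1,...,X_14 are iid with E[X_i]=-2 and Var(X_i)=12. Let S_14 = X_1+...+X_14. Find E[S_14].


E[S_n] = n*E[X_1] = 14*-2 = -28

-28


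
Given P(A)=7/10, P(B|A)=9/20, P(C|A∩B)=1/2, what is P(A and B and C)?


P(A∩B∩C) = P(A) * P(B|A) * P(C|A∩B)
= 7/10 * 9/20 * 1/2
= 63/200 * 1/2 = 63/400

63/400


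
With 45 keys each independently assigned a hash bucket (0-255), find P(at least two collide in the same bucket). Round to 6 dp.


P(all different) = prod((256-i)/256 for i=0..44) = 0.016358
P(at least one match) = 1 - 0.016358 = 0.983642

0.983642


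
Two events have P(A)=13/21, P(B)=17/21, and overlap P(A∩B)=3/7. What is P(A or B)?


P(A∪B) = P(A) + P(B) - P(A∩B)
= 13/21 + 17/21 - 3/7 = 1

1


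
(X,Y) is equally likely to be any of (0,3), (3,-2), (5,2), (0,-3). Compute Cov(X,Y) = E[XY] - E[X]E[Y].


E[X]=2, E[Y]=0, E[XY]=1
Cov(X,Y) = E[XY] - E[X]E[Y] = 1 - 2*0 = 1

1


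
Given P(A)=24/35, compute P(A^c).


P(A') = 1 - P(A) = 1 - 24/35 = 11/35

11/35


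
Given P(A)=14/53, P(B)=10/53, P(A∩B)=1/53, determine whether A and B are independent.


P(A)*P(B) = 14/53*10/53 = 140/2809
P(A∩B) = 1/53 != 140/2809, so not independent

No, A and B are not independent


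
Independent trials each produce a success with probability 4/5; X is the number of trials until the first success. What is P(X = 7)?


P(X=7) = (1-p)^6 * p = (1/5)^6 * 4/5
= 1/15625 * 4/5 = 4/78125

4/78125


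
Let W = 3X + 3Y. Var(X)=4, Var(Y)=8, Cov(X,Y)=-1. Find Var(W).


Var(3X + 3Y) = 3^2*Var(X) + 3^2*Var(Y) + 2*3*3*Cov(X,Y)
= 9*4 + 9*8 + 18*(-1)
= 36 + 72 - 18 = 90

90


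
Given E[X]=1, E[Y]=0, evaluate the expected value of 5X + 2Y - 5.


E[5X + 2Y - 5] = 5*E[X] + 2*E[Y] - 5
= (5)*(1) + (2)*(0) + (-5)
= 5 + 0 - 5 = 0

0


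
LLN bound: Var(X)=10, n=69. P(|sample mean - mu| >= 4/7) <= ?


Var(Xbar) = Var(X)/n = 10/69
Chebyshev: P(|Xbar-mu| >= 4/7) <= Var(Xbar)/(4/7)^2 = (10/69)/(16/49) = 245/552

245/552


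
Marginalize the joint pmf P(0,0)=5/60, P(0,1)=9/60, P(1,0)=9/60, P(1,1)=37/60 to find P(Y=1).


P(Y=1) = P(0,1)+P(1,1) = 9/60 + 37/60 = 46/60 = 23/30

23/30


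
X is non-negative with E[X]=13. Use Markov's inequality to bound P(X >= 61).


Markov: P(X >= a) <= E[X]/a
P(X >= 61) <= 13/61

13/61


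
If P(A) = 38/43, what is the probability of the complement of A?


P(A') = 1 - P(A) = 1 - 38/43 = 5/43

5/43


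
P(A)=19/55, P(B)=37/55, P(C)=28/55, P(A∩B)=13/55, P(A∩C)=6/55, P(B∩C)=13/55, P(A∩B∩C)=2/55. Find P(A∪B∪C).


P(A∪B∪C) = P(A)+P(B)+P(C) - P(AB)-P(AC)-P(BC) + P(ABC)
= 19/55+37/55+28/55 - 13/55-6/55-13/55 + 2/55
= 54/55

54/55


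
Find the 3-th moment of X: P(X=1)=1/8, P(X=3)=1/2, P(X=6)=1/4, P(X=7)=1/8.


E[X^3] = sum(x^3 * P(x))
= 1*1/8 + 27*1/2 + 216*1/4 + 343*1/8
= 221/2

221/2


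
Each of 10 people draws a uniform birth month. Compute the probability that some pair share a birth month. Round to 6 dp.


P(all different) = prod((12-i)/12 for i=0..9) = 0.003868
P(at least one match) = 1 - 0.003868 = 0.996132

0.996132


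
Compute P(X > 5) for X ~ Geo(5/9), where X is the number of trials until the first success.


P(X > 5) = P(first 5 trials all fail) = (1-p)^5 = (4/9)^5 = 1024/59049

1024/59049


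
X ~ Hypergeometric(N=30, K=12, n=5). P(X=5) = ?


P(X=5) = C(12,5)*C(18,0) / C(30,5)
= 792*1 / 142506
= 792/142506 = 44/7917

44/7917


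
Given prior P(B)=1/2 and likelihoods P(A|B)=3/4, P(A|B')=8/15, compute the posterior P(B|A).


P(A) = P(A|B)P(B) + P(A|B')P(B') = 3/4*1/2 + 8/15*1/2 = 77/120
P(B|A) = P(A|B)P(B)/P(A) = (3/8)/(77/120) = 45/77

45/77


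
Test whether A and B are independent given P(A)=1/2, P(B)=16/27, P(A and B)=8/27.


P(A)*P(B) = 1/2*16/27 = 8/27
P(A∩B) = 8/27, which equals P(A)P(B), so independent

Yes, A and B are independent


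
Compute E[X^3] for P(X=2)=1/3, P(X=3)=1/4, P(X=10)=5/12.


E[X^3] = sum(g(x)*P(x))
= 8*1/3 + 27*1/4 + 1000*5/12
= 5113/12

5113/12


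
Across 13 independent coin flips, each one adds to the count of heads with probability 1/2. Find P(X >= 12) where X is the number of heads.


P(X>=12) = P(X=12) + P(X=13)
= 13/8192 + 1/8192
= 7/4096

7/4096


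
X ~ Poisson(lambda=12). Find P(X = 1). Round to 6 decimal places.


P(X=1) = e^(-12) * 12^1 / 1!
≈ 0.000006144212353 * 12 / 1
≈ 0.000074

0.000074


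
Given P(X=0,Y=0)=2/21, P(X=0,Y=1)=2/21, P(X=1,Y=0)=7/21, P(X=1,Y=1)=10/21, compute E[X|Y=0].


P(Y=0) = 9/21
E[X|Y=0] = (0*2 + 1*7)/9 = 7/9

7/9


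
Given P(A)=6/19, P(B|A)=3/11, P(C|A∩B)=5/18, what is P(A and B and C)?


P(A∩B∩C) = P(A) * P(B|A) * P(C|A∩B)
= 6/19 * 3/11 * 5/18
= 18/209 * 5/18 = 5/209

5/209


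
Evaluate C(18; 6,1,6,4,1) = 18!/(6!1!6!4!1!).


18! = 6402373705728000
Denominator: 6!=720 * 1!=1 * 6!=720 * 4!=24 * 1!=1
Coefficient = 6402373705728000 / 12441600 = 514594080

514594080


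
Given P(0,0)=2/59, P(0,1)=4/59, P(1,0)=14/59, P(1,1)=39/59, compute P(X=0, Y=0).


Read from table: P(X=0, Y=0) = 2/59

2/59


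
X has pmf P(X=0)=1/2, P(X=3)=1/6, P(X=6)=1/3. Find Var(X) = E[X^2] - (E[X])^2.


E[X] = 5/2, E[X^2] = 27/2
Var(X) = E[X^2] - (E[X])^2 = 27/2 - (5/2)^2 = 29/4

29/4


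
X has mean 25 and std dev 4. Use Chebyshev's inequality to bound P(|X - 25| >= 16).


k = 16/4 = 4
Chebyshev: P(|X-mu| >= k*sigma) <= 1/k^2 = 1/4^2 = 1/16

1/16


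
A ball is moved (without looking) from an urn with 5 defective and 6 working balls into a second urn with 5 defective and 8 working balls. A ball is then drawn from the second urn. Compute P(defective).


P(transfer defective) = 5/11; P(transfer working) = 6/11
If defective transferred: Urn II has 6 defective of 14, so P(defective|defective moved) = 3/7
If working transferred: Urn II has 5 defective of 14, so P(defective|working moved) = 5/14
By total probability: P(defective) = 5/11*3/7 + 6/11*5/14 = 30/77

30/77


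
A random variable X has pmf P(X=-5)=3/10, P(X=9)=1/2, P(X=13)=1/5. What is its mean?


E[X] = sum(x * P(x))
= -5*3/10 + 9*1/2 + 13*1/5
= 28/5

28/5


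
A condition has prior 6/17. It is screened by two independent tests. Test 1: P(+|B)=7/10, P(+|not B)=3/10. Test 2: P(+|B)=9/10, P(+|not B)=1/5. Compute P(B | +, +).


After test 1: P(+) = 7/10*6/17 + 3/10*11/17 = 15/34
P(B|+) = (21/85)/(15/34) = 14/25
After test 2 (use post1 as new prior): P(+) = 9/10*14/25 + 1/5*11/25 = 74/125
P(B|+,+) = (63/125)/(74/125) = 63/74

63/74


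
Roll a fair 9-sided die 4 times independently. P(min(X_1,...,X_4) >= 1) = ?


P(min >= 1) = P(all X_i >= 1) = (P(X_1 >= 1))^4
= (9/9)^4 = 1^4 = 1

1


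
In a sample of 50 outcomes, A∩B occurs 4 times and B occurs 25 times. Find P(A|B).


P(A|B) = P(A∩B)/P(B) = (4/50)/(25/50) = 4/25

4/25


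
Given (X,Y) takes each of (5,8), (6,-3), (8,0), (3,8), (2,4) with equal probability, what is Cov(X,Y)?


E[X]=24/5, E[Y]=17/5, E[XY]=54/5
Cov(X,Y) = E[XY] - E[X]E[Y] = 54/5 - 24/5*17/5 = -138/25

-138/25


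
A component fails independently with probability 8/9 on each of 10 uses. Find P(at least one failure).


P(at least one) = 1 - P(none)
P(none) = (1 - 8/9)^10 = (1/9)^10 = 1/3486784401
P(at least one) = 1 - 1/3486784401 = 3486784400/3486784401

3486784400/3486784401


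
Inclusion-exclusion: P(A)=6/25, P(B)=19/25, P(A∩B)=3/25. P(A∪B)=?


P(A∪B) = P(A) + P(B) - P(A∩B)
= 6/25 + 19/25 - 3/25 = 22/25

22/25


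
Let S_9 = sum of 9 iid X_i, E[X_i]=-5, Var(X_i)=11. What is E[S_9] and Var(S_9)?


E[S_n] = n*mu = 9*-5 = -45
Var(S_n) = n*sigma^2 = 9*11 = 99

E[S_9]=-45, Var(S_9)=99


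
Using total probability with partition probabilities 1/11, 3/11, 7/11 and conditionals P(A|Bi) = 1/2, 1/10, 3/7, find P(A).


P(A) = P(A|B1)P(B1) + P(A|B2)P(B2) + P(A|B3)P(B3)
= 1/2*1/11 + 1/10*3/11 + 3/7*7/11
= 1/22 + 3/110 + 3/11 = 19/55

19/55


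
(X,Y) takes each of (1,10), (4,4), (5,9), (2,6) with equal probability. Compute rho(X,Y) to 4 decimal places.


Cov(X,Y) = -1.0000, Var(X) = 2.5000, Var(Y) = 5.6875
rho = Cov/(sqrt(VarX)*sqrt(VarY)) = -0.2652

-0.2652


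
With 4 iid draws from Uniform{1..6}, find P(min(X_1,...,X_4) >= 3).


P(min >= 3) = P(all X_i >= 3) = (P(X_1 >= 3))^4
= (4/6)^4 = (2/3)^4 = 16/81

16/81


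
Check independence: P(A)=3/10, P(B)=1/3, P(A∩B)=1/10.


P(A)*P(B) = 3/10*1/3 = 1/10
P(A∩B) = 1/10, which equals P(A)P(B), so independent

Yes, A and B are independent


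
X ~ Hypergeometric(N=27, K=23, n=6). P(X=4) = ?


P(X=4) = C(23,4)*C(4,2) / C(27,6)
= 8855*6 / 296010
= 53130/296010 = 7/39

7/39


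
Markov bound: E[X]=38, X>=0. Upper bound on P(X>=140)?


Markov: P(X >= a) <= E[X]/a
P(X >= 140) <= 38/140 = 19/70

19/70


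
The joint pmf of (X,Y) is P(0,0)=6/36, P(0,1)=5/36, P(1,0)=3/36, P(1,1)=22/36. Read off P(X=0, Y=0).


Read from table: P(X=0, Y=0) = 6/36 = 1/6

1/6


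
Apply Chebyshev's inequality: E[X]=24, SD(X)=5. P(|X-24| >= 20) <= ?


k = 20/5 = 4
Chebyshev: P(|X-mu| >= k*sigma) <= 1/k^2 = 1/4^2 = 1/16

1/16


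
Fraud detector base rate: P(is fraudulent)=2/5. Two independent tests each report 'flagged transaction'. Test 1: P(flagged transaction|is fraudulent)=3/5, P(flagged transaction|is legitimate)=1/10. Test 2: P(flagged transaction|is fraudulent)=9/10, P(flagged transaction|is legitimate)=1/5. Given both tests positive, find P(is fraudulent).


After test 1: P(+) = 3/5*2/5 + 1/10*3/5 = 3/10
P(B|+) = (6/25)/(3/10) = 4/5
After test 2 (use post1 as new prior): P(+) = 9/10*4/5 + 1/5*1/5 = 19/25
P(B|+,+) = (18/25)/(19/25) = 18/19

18/19


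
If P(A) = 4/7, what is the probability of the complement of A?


P(A') = 1 - P(A) = 1 - 4/7 = 3/7

3/7


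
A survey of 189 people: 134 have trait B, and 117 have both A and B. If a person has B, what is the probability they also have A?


P(A|B) = P(A∩B)/P(B) = (117/189)/(134/189) = 117/134

117/134


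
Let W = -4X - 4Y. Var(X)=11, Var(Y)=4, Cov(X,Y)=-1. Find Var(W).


Var(-4X - 4Y) = (-4)^2*Var(X) + (-4)^2*Var(Y) + 2*(-4)*(-4)*Cov(X,Y)
= 16*11 + 16*4 + 32*(-1)
= 176 + 64 - 32 = 208

208


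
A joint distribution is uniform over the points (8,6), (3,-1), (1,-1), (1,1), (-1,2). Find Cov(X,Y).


E[X]=12/5, E[Y]=7/5, E[XY]=43/5
Cov(X,Y) = E[XY] - E[X]E[Y] = 43/5 - 12/5*7/5 = 131/25

131/25


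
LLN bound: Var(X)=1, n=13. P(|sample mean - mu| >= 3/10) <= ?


Var(Xbar) = Var(X)/n = 1/13
Chebyshev: P(|Xbar-mu| >= 3/10) <= Var(Xbar)/(3/10)^2 = (1/13)/(9/100) = 100/117

100/117


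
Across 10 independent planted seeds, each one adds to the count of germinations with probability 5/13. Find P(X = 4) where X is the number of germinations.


P(X=4) = C(10,4) * p^4 * (1-p)^6
= 210 * 625/28561 * 262144/4826809
= 34406400000/137858491849

34406400000/137858491849


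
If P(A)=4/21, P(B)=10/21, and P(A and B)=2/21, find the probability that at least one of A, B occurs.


P(A∪B) = P(A) + P(B) - P(A∩B)
= 4/21 + 10/21 - 2/21 = 4/7

4/7


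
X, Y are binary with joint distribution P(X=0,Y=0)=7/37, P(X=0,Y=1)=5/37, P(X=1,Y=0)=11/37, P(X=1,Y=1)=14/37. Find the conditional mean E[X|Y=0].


P(Y=0) = 18/37
E[X|Y=0] = (0*7 + 1*11)/18 = 11/18

11/18


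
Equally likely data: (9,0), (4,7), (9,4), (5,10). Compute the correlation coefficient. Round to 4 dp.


Cov(X,Y) = -6.9375, Var(X) = 5.1875, Var(Y) = 13.6875
rho = Cov/(sqrt(VarX)*sqrt(VarY)) = -0.8233

-0.8233


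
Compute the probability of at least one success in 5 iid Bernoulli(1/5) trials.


P(at least one) = 1 - P(none)
P(none) = (1 - 1/5)^5 = (4/5)^5 = 1024/3125
P(at least one) = 1 - 1024/3125 = 2101/3125

2101/3125


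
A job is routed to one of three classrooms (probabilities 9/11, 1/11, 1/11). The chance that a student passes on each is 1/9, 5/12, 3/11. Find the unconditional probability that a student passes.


P(A) = P(A|B1)P(B1) + P(A|B2)P(B2) + P(A|B3)P(B3)
= 1/9*9/11 + 5/12*1/11 + 3/11*1/11
= 1/11 + 5/132 + 3/121 = 223/1452

223/1452


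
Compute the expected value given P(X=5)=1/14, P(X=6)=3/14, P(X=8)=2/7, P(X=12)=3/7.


E[X] = sum(x * P(x))
= 5*1/14 + 6*3/14 + 8*2/7 + 12*3/7
= 127/14

127/14


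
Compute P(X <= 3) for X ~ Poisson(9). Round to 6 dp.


P(X<=3) = e^(-9)*9^0/0! + e^(-9)*9^1/1! + e^(-9)*9^2/2! + e^(-9)*9^3/3!
≈ 0.0001234098 + 0.0011106882 + 0.0049980971 + 0.0149942912
= 0.0212264863
≈ 0.021226

0.021226


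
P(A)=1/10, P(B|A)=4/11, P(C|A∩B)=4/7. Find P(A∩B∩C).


P(A∩B∩C) = P(A) * P(B|A) * P(C|A∩B)
= 1/10 * 4/11 * 4/7
= 2/55 * 4/7 = 8/385

8/385


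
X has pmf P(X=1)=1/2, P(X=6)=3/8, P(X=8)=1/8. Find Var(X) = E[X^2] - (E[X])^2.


E[X] = 15/4, E[X^2] = 22
Var(X) = E[X^2] - (E[X])^2 = 22 - (15/4)^2 = 127/16

127/16


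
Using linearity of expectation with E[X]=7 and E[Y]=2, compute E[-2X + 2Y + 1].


E[-2X + 2Y + 1] = -2*E[X] + 2*E[Y] + 1
= (-2)*(7) + (2)*(2) + (1)
= -14 + 4 + 1 = -9

-9


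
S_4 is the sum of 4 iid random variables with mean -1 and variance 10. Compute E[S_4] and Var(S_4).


E[S_n] = n*mu = 4*-1 = -4
Var(S_n) = n*sigma^2 = 4*10 = 40

E[S_4]=-4, Var(S_4)=40


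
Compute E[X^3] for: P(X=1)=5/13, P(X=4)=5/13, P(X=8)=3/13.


E[X^3] = sum(x^3 * P(x))
= 1*5/13 + 64*5/13 + 512*3/13
= 1861/13

1861/13


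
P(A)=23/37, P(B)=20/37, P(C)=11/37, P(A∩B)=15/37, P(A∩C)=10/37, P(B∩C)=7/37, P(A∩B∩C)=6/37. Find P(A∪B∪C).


P(A∪B∪C) = P(A)+P(B)+P(C) - P(AB)-P(AC)-P(BC) + P(ABC)
= 23/37+20/37+11/37 - 15/37-10/37-7/37 + 6/37
= 28/37

28/37


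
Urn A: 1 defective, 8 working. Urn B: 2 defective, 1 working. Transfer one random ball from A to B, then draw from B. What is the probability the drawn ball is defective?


P(transfer defective) = 1/9; P(transfer working) = 8/9
If defective transferred: Urn II has 3 defective of 4, so P(defective|defective moved) = 3/4
If working transferred: Urn II has 2 defective of 4, so P(defective|working moved) = 1/2
By total probability: P(defective) = 1/9*3/4 + 8/9*1/2 = 19/36

19/36


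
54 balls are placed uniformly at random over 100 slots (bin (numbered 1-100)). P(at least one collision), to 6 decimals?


P(all different) = prod((100-i)/100 for i=0..53) = 0.000000
P(at least one match) = 1 - 0.000000 = 1.000000

1.000000


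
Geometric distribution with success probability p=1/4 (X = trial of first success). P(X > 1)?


P(X > 1) = P(first 1 trials all fail) = (1-p)^1 = (3/4)^1 = 3/4

3/4


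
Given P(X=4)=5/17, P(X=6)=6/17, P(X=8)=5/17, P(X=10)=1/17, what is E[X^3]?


E[X^3] = sum(g(x)*P(x))
= 64*5/17 + 216*6/17 + 512*5/17 + 1000*1/17
= 5176/17

5176/17


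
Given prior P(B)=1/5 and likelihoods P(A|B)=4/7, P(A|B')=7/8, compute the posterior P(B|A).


P(A) = P(A|B)P(B) + P(A|B')P(B') = 4/7*1/5 + 7/8*4/5 = 57/70
P(B|A) = P(A|B)P(B)/P(A) = (4/35)/(57/70) = 8/57

8/57


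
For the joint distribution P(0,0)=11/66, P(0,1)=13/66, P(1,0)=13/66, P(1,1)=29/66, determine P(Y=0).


P(Y=0) = P(0,0)+P(1,0) = 11/66 + 13/66 = 24/66 = 4/11

4/11


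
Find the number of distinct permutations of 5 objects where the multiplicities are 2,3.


5! = 120
Denominator: 2!=2 * 3!=6
Coefficient = 120 / 12 = 10

10


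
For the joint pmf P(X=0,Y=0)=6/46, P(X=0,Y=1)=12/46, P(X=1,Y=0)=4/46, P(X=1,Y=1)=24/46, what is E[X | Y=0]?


P(Y=0) = 10/46
E[X|Y=0] = (0*6 + 1*4)/10 = 4/10 = 2/5

2/5


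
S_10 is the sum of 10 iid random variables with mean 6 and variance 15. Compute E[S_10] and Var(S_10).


E[S_n] = n*mu = 10*6 = 60
Var(S_n) = n*sigma^2 = 10*15 = 150

E[S_10]=60, Var(S_10)=150


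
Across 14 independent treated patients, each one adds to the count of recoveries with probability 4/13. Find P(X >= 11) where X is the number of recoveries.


P(X>=11) = P(X=11) + P(X=12) + P(X=13) + P(X=14)
= 85614133248/302875106592253 + 9512681472/302875106592253 + 8455716864/3937376385699289 + 268435456/3937376385699289
= 95797903360/302875106592253

95797903360/302875106592253


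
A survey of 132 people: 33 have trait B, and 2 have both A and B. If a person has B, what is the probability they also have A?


P(A|B) = P(A∩B)/P(B) = (2/132)/(33/132) = 2/33

2/33


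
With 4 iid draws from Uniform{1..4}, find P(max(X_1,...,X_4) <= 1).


P(max <= 1) = P(all X_i <= 1) = (P(X_1 <= 1))^4
= (1/4)^4 = 1/256

1/256


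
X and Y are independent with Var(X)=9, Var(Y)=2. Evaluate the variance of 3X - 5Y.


Independence => Cov(X,Y)=0
Var(3X - 5Y) = 3^2*Var(X) + (-5)^2*Var(Y)
= 9*9 + 25*2 = 131

131


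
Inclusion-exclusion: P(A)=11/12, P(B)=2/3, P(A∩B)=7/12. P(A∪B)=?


P(A∪B) = P(A) + P(B) - P(A∩B)
= 11/12 + 2/3 - 7/12 = 1

1


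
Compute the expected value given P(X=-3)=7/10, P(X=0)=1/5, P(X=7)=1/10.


E[X] = sum(x * P(x))
= -3*7/10 + 0*1/5 + 7*1/10
= -7/5

-7/5


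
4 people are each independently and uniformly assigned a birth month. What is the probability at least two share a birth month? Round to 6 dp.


P(all different) = prod((12-i)/12 for i=0..3) = 0.572917
P(at least one match) = 1 - 0.572917 = 0.427083

0.427083


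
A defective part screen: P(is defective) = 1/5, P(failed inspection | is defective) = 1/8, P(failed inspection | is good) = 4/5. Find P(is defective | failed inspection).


P(A) = P(A|B)P(B) + P(A|B')P(B') = 1/8*1/5 + 4/5*4/5 = 133/200
P(B|A) = P(A|B)P(B)/P(A) = (1/40)/(133/200) = 5/133

5/133


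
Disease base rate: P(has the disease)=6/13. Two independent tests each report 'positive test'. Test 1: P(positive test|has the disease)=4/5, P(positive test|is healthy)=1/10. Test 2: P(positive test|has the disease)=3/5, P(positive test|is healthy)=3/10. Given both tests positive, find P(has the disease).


After test 1: P(+) = 4/5*6/13 + 1/10*7/13 = 11/26
P(B|+) = (24/65)/(11/26) = 48/55
After test 2 (use post1 as new prior): P(+) = 3/5*48/55 + 3/10*7/55 = 309/550
P(B|+,+) = (144/275)/(309/550) = 96/103

96/103


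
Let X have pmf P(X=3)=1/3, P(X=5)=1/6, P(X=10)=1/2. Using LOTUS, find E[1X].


E[1X] = sum(g(x)*P(x))
= 3*1/3 + 5*1/6 + 10*1/2
= 41/6

41/6


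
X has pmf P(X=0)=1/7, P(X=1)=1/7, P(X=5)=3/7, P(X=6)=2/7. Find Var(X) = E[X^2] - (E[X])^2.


E[X] = 4, E[X^2] = 148/7
Var(X) = E[X^2] - (E[X])^2 = 148/7 - (4)^2 = 36/7

36/7


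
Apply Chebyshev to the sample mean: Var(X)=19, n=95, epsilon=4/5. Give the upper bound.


Var(Xbar) = Var(X)/n = 19/95
Chebyshev: P(|Xbar-mu| >= 4/5) <= Var(Xbar)/(4/5)^2 = (1/5)/(16/25) = 5/16

5/16


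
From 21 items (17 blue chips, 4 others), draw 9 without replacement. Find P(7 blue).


P(X=7) = C(17,7)*C(4,2) / C(21,9)
= 19448*6 / 293930
= 116688/293930 = 264/665

264/665


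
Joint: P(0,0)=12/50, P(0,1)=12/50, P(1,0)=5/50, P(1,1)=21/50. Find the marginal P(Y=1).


P(Y=1) = P(0,1)+P(1,1) = 12/50 + 21/50 = 33/50

33/50


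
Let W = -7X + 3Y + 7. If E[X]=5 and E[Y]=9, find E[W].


E[-7X + 3Y + 7] = -7*E[X] + 3*E[Y] + 7
= (-7)*(5) + (3)*(9) + (7)
= -35 + 27 + 7 = -1

-1


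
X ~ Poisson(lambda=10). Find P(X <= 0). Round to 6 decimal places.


P(X<=0) = e^(-10)*10^0/0!
≈ 0.0000453999
≈ 0.000045

0.000045


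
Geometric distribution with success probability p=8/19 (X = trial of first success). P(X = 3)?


P(X=3) = (1-p)^2 * p = (11/19)^2 * 8/19
= 121/361 * 8/19 = 968/6859

968/6859


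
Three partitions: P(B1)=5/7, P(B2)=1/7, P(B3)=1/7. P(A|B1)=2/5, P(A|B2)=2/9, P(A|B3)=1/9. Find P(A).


P(A) = P(A|B1)P(B1) + P(A|B2)P(B2) + P(A|B3)P(B3)
= 2/5*5/7 + 2/9*1/7 + 1/9*1/7
= 2/7 + 2/63 + 1/63 = 1/3

1/3


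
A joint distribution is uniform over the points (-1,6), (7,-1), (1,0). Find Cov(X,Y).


E[X]=7/3, E[Y]=5/3, E[XY]=-13/3
Cov(X,Y) = E[XY] - E[X]E[Y] = -13/3 - 7/3*5/3 = -74/9

-74/9


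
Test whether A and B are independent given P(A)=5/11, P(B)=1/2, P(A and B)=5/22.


P(A)*P(B) = 5/11*1/2 = 5/22
P(A∩B) = 5/22, which equals P(A)P(B), so independent

Yes, A and B are independent


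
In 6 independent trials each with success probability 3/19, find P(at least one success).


P(at least one) = 1 - P(none)
P(none) = (1 - 3/19)^6 = (16/19)^6 = 16777216/47045881
P(at least one) = 1 - 16777216/47045881 = 30268665/47045881

30268665/47045881


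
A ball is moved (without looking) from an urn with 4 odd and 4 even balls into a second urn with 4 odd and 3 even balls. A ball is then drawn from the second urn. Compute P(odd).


P(transfer odd) = 4/8 = 1/2; P(transfer even) = 1/2
If odd transferred: Urn II has 5 odd of 8, so P(odd|odd moved) = 5/8
If even transferred: Urn II has 4 odd of 8, so P(odd|even moved) = 1/2
By total probability: P(odd) = 1/2*5/8 + 1/2*1/2 = 9/16

9/16


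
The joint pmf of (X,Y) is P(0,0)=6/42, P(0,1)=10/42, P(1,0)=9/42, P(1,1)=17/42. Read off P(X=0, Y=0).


Read from table: P(X=0, Y=0) = 6/42 = 1/7

1/7


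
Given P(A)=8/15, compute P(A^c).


P(A') = 1 - P(A) = 1 - 8/15 = 7/15

7/15


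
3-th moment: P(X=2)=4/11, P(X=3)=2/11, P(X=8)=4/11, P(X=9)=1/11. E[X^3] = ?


E[X^3] = sum(x^3 * P(x))
= 8*4/11 + 27*2/11 + 512*4/11 + 729*1/11
= 2863/11

2863/11


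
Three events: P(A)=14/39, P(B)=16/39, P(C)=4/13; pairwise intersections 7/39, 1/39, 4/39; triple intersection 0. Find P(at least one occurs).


P(A∪B∪C) = P(A)+P(B)+P(C) - P(AB)-P(AC)-P(BC) + P(ABC)
= 14/39+16/39+4/13 - 7/39-1/39-4/39 + 0
= 10/13

10/13


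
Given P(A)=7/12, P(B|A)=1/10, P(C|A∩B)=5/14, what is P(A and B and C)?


P(A∩B∩C) = P(A) * P(B|A) * P(C|A∩B)
= 7/12 * 1/10 * 5/14
= 7/120 * 5/14 = 1/48

1/48


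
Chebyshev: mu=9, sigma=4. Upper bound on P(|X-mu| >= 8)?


k = 8/4 = 2
Chebyshev: P(|X-mu| >= k*sigma) <= 1/k^2 = 1/2^2 = 1/4

1/4


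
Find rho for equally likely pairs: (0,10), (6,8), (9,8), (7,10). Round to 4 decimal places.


Cov(X,Y) = -2.0000, Var(X) = 11.2500, Var(Y) = 1.0000
rho = Cov/(sqrt(VarX)*sqrt(VarY)) = -0.5963

-0.5963


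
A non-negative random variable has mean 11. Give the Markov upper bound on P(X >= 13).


Markov: P(X >= a) <= E[X]/a
P(X >= 13) <= 11/13

11/13


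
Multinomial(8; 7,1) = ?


8! = 40320
Denominator: 7!=5040 * 1!=1
Coefficient = 40320 / 5040 = 8

8


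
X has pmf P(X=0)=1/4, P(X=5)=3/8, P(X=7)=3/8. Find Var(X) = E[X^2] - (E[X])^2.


E[X] = 9/2, E[X^2] = 111/4
Var(X) = E[X^2] - (E[X])^2 = 111/4 - (9/2)^2 = 15/2

15/2


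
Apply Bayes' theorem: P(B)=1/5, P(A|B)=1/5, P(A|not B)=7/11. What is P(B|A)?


P(A) = P(A|B)P(B) + P(A|B')P(B') = 1/5*1/5 + 7/11*4/5 = 151/275
P(B|A) = P(A|B)P(B)/P(A) = (1/25)/(151/275) = 11/151

11/151


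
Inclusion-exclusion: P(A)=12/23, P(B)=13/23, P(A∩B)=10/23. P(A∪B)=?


P(A∪B) = P(A) + P(B) - P(A∩B)
= 12/23 + 13/23 - 10/23 = 15/23

15/23


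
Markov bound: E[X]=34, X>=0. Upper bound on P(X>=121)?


Markov: P(X >= a) <= E[X]/a
P(X >= 121) <= 34/121

34/121


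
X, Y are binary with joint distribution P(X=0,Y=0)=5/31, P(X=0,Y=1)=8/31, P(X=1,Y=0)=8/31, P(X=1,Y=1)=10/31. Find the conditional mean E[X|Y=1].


P(Y=1) = 18/31
E[X|Y=1] = (0*8 + 1*10)/18 = 10/18 = 5/9

5/9


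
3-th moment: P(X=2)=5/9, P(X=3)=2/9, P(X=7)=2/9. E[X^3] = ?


E[X^3] = sum(x^3 * P(x))
= 8*5/9 + 27*2/9 + 343*2/9
= 260/3

260/3


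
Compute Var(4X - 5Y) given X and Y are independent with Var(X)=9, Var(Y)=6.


Independence => Cov(X,Y)=0
Var(4X - 5Y) = 4^2*Var(X) + (-5)^2*Var(Y)
= 16*9 + 25*6 = 294

294


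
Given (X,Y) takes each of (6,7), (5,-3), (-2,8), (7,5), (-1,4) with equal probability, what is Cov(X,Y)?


E[X]=3, E[Y]=21/5, E[XY]=42/5
Cov(X,Y) = E[XY] - E[X]E[Y] = 42/5 - 3*21/5 = -21/5

-21/5


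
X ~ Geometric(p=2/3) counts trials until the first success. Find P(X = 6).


P(X=6) = (1-p)^5 * p = (1/3)^5 * 2/3
= 1/243 * 2/3 = 2/729

2/729


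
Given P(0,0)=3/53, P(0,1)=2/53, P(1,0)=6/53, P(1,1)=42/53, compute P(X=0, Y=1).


Read from table: P(X=0, Y=1) = 2/53

2/53


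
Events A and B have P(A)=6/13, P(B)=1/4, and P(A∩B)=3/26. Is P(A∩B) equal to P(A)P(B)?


P(A)*P(B) = 6/13*1/4 = 3/26
P(A∩B) = 3/26, which equals P(A)P(B), so independent

Yes, A and B are independent


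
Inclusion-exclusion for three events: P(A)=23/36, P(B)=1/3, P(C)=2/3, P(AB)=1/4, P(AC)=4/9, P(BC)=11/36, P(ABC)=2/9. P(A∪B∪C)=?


P(A∪B∪C) = P(A)+P(B)+P(C) - P(AB)-P(AC)-P(BC) + P(ABC)
= 23/36+1/3+2/3 - 1/4-4/9-11/36 + 2/9
= 31/36

31/36


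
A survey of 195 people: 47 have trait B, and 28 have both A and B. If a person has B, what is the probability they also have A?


P(A|B) = P(A∩B)/P(B) = (28/195)/(47/195) = 28/47

28/47


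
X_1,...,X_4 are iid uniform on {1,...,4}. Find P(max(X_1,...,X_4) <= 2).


P(max <= 2) = P(all X_i <= 2) = (P(X_1 <= 2))^4
= (2/4)^4 = (1/2)^4 = 1/16

1/16


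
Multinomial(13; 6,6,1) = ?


13! = 6227020800
Denominator: 6!=720 * 6!=720 * 1!=1
Coefficient = 6227020800 / 518400 = 12012

12012


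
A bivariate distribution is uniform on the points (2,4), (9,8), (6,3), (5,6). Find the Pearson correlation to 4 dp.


Cov(X,Y) = 3.1250, Var(X) = 6.2500, Var(Y) = 3.6875
rho = Cov/(sqrt(VarX)*sqrt(VarY)) = 0.6509

0.6509


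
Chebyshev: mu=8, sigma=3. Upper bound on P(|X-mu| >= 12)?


k = 12/3 = 4
Chebyshev: P(|X-mu| >= k*sigma) <= 1/k^2 = 1/4^2 = 1/16

1/16


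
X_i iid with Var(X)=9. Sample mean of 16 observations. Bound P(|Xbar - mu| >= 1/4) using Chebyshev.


Var(Xbar) = Var(X)/n = 9/16
Chebyshev: P(|Xbar-mu| >= 1/4) <= Var(Xbar)/(1/4)^2 = (9/16)/(1/16) = 9
Bound exceeds 1, so trivial bound: 1

1


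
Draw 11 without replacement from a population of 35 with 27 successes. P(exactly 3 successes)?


P(X=3) = C(27,3)*C(8,8) / C(35,11)
= 2925*1 / 417225900
= 2925/417225900 = 3/427924

3/427924


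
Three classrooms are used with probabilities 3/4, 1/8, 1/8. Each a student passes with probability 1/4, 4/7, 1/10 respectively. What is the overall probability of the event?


P(A) = P(A|B1)P(B1) + P(A|B2)P(B2) + P(A|B3)P(B3)
= 1/4*3/4 + 4/7*1/8 + 1/10*1/8
= 3/16 + 1/14 + 1/80 = 19/70

19/70


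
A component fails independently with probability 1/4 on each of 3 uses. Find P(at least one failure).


P(at least one) = 1 - P(none)
P(none) = (1 - 1/4)^3 = (3/4)^3 = 27/64
P(at least one) = 1 - 27/64 = 37/64

37/64


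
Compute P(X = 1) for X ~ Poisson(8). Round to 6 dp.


P(X=1) = e^(-8) * 8^1 / 1!
≈ 0.0003354626279 * 8 / 1
≈ 0.002684

0.002684


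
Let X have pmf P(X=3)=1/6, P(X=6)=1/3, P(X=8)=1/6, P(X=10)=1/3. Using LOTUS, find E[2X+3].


E[2X+3] = sum(g(x)*P(x))
= 9*1/6 + 15*1/3 + 19*1/6 + 23*1/3
= 52/3

52/3


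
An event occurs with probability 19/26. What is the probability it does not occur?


P(A') = 1 - P(A) = 1 - 19/26 = 7/26

7/26


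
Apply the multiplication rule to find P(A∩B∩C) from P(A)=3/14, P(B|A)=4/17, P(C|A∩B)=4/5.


P(A∩B∩C) = P(A) * P(B|A) * P(C|A∩B)
= 3/14 * 4/17 * 4/5
= 6/119 * 4/5 = 24/595

24/595


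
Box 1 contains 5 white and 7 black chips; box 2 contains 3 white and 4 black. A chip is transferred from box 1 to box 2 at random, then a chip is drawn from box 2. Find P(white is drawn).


P(transfer white) = 5/12; P(transfer black) = 7/12
If white transferred: Urn II has 4 white of 8, so P(white|white moved) = 1/2
If black transferred: Urn II has 3 white of 8, so P(white|black moved) = 3/8
By total probability: P(white) = 5/12*1/2 + 7/12*3/8 = 41/96

41/96


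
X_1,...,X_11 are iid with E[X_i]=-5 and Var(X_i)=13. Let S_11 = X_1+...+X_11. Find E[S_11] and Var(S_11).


E[S_n] = n*mu = 11*-5 = -55
Var(S_n) = n*sigma^2 = 11*13 = 143

E[S_11]=-55, Var(S_11)=143


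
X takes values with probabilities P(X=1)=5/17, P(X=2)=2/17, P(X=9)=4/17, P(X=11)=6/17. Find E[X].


E[X] = sum(x * P(x))
= 1*5/17 + 2*2/17 + 9*4/17 + 11*6/17
= 111/17

111/17


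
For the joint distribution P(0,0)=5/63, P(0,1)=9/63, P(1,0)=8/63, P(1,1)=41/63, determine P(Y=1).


P(Y=1) = P(0,1)+P(1,1) = 9/63 + 41/63 = 50/63

50/63


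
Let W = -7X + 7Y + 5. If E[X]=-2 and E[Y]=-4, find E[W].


E[-7X + 7Y + 5] = -7*E[X] + 7*E[Y] + 5
= (-7)*(-2) + (7)*(-4) + (5)
= 14 - 28 + 5 = -9

-9


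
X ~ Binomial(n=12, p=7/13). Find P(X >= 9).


P(X>=9) = P(X=9) + P(X=10) + P(X=11) + P(X=12)
= 1917603404640/23298085122481 + 671161191624/23298085122481 + 142367525496/23298085122481 + 13841287201/23298085122481
= 2744973408961/23298085122481

2744973408961/23298085122481


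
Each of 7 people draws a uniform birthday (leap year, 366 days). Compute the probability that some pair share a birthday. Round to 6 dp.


P(all different) = prod((366-i)/366 for i=0..6) = 0.943914
P(at least one match) = 1 - 0.943914 = 0.056086

0.056086


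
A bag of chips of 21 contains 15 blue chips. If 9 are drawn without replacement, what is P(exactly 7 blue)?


P(X=7) = C(15,7)*C(6,2) / C(21,9)
= 6435*15 / 293930
= 96525/293930 = 1485/4522

1485/4522


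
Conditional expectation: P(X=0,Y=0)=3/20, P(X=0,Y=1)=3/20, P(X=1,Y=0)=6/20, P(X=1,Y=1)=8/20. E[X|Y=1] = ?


P(Y=1) = 11/20
E[X|Y=1] = (0*3 + 1*8)/11 = 8/11

8/11


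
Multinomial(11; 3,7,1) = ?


11! = 39916800
Denominator: 3!=6 * 7!=5040 * 1!=1
Coefficient = 39916800 / 30240 = 1320

1320


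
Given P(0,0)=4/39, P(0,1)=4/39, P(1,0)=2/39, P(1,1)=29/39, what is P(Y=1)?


P(Y=1) = P(0,1)+P(1,1) = 4/39 + 29/39 = 33/39 = 11/13

11/13


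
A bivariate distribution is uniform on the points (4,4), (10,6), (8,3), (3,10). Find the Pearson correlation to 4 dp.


Cov(X,Y) = -3.4375, Var(X) = 8.1875, Var(Y) = 7.1875
rho = Cov/(sqrt(VarX)*sqrt(VarY)) = -0.4481

-0.4481


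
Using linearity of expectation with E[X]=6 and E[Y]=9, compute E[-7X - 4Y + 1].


E[-7X - 4Y + 1] = -7*E[X] - 4*E[Y] + 1
= (-7)*(6) + (-4)*(9) + (1)
= -42 - 36 + 1 = -77

-77


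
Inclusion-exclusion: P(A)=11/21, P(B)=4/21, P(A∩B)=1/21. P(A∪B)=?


P(A∪B) = P(A) + P(B) - P(A∩B)
= 11/21 + 4/21 - 1/21 = 2/3

2/3


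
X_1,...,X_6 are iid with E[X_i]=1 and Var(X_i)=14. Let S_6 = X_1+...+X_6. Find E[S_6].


E[S_n] = n*E[X_1] = 6*1 = 6

6


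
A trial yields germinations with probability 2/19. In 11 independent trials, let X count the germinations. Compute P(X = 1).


P(X=1) = C(11,1) * p^1 * (1-p)^10
= 11 * 2/19 * 2015993900449/6131066257801
= 44351865809878/116490258898219

44351865809878/116490258898219


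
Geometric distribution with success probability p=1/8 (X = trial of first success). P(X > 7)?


P(X > 7) = P(first 7 trials all fail) = (1-p)^7 = (7/8)^7 = 823543/2097152

823543/2097152


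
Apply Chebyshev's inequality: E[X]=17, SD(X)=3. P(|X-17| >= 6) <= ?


k = 6/3 = 2
Chebyshev: P(|X-mu| >= k*sigma) <= 1/k^2 = 1/2^2 = 1/4

1/4


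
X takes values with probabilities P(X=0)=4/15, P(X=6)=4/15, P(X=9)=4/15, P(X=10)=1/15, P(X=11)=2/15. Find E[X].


E[X] = sum(x * P(x))
= 0*4/15 + 6*4/15 + 9*4/15 + 10*1/15 + 11*2/15
= 92/15

92/15


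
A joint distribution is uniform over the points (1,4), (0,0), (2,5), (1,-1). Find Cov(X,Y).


E[X]=1, E[Y]=2, E[XY]=13/4
Cov(X,Y) = E[XY] - E[X]E[Y] = 13/4 - 1*2 = 5/4

5/4


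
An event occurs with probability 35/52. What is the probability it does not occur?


P(A') = 1 - P(A) = 1 - 35/52 = 17/52

17/52


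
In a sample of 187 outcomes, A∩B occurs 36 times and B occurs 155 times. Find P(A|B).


P(A|B) = P(A∩B)/P(B) = (36/187)/(155/187) = 36/155

36/155


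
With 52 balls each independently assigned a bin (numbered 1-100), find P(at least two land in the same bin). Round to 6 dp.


P(all different) = prod((100-i)/100 for i=0..51) = 0.000000
P(at least one match) = 1 - 0.000000 = 1.000000

1.000000


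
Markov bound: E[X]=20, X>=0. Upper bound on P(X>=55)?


Markov: P(X >= a) <= E[X]/a
P(X >= 55) <= 20/55 = 4/11

4/11


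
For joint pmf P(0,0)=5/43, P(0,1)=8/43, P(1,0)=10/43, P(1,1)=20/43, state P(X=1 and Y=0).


Read from table: P(X=1, Y=0) = 10/43

10/43


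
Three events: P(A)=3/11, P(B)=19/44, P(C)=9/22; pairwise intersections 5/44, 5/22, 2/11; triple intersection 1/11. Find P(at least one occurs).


P(A∪B∪C) = P(A)+P(B)+P(C) - P(AB)-P(AC)-P(BC) + P(ABC)
= 3/11+19/44+9/22 - 5/44-5/22-2/11 + 1/11
= 15/22

15/22


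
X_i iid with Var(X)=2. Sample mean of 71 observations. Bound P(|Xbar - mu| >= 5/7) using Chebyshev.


Var(Xbar) = Var(X)/n = 2/71
Chebyshev: P(|Xbar-mu| >= 5/7) <= Var(Xbar)/(5/7)^2 = (2/71)/(25/49) = 98/1775

98/1775


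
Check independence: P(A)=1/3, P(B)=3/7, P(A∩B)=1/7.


P(A)*P(B) = 1/3*3/7 = 1/7
P(A∩B) = 1/7, which equals P(A)P(B), so independent

Yes, A and B are independent


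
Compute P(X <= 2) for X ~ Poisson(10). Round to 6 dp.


P(X<=2) = e^(-10)*10^0/0! + e^(-10)*10^1/1! + e^(-10)*10^2/2!
≈ 0.0000453999 + 0.0004539993 + 0.0022699965
= 0.0027693957
≈ 0.002769

0.002769


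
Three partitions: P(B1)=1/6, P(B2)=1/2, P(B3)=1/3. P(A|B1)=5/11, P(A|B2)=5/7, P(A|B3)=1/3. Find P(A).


P(A) = P(A|B1)P(B1) + P(A|B2)P(B2) + P(A|B3)P(B3)
= 5/11*1/6 + 5/7*1/2 + 1/3*1/3
= 5/66 + 5/14 + 1/9 = 377/693

377/693


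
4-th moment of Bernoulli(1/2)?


For Bernoulli: X in {0,1}
E[X^4] = 0^4*(1-1/2) + 1^4*1/2 = 1/2

1/2


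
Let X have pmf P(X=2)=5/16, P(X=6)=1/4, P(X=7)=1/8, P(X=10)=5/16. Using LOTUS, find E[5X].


E[5X] = sum(g(x)*P(x))
= 10*5/16 + 30*1/4 + 35*1/8 + 50*5/16
= 245/8

245/8


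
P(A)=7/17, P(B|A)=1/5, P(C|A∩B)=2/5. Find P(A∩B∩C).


P(A∩B∩C) = P(A) * P(B|A) * P(C|A∩B)
= 7/17 * 1/5 * 2/5
= 7/85 * 2/5 = 14/425

14/425


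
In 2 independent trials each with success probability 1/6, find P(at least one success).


P(at least one) = 1 - P(none)
P(none) = (1 - 1/6)^2 = (5/6)^2 = 25/36
P(at least one) = 1 - 25/36 = 11/36

11/36


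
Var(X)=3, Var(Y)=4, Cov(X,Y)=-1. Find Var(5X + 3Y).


Var(5X + 3Y) = 5^2*Var(X) + 3^2*Var(Y) + 2*5*3*Cov(X,Y)
= 25*3 + 9*4 + 30*(-1)
= 75 + 36 - 30 = 81

81


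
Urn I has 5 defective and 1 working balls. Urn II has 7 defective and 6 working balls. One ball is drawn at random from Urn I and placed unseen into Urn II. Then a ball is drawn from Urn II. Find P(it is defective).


P(transfer defective) = 5/6; P(transfer working) = 1/6
If defective transferred: Urn II has 8 defective of 14, so P(defective|defective moved) = 4/7
If working transferred: Urn II has 7 defective of 14, so P(defective|working moved) = 1/2
By total probability: P(defective) = 5/6*4/7 + 1/6*1/2 = 47/84

47/84


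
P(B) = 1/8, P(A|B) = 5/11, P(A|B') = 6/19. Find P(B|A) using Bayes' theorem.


P(A) = P(A|B)P(B) + P(A|B')P(B') = 5/11*1/8 + 6/19*7/8 = 557/1672
P(B|A) = P(A|B)P(B)/P(A) = (5/88)/(557/1672) = 95/557

95/557


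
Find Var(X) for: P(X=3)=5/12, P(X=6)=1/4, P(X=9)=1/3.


E[X] = 23/4, E[X^2] = 159/4
Var(X) = E[X^2] - (E[X])^2 = 159/4 - (23/4)^2 = 107/16

107/16


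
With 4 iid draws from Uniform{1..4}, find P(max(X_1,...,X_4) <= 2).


P(max <= 2) = P(all X_i <= 2) = (P(X_1 <= 2))^4
= (2/4)^4 = (1/2)^4 = 1/16

1/16


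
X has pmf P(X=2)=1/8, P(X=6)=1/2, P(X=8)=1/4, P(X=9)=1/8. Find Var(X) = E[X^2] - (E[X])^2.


E[X] = 51/8, E[X^2] = 357/8
Var(X) = E[X^2] - (E[X])^2 = 357/8 - (51/8)^2 = 255/64

255/64


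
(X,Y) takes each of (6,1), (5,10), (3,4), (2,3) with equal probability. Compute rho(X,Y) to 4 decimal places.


Cov(X,Y) = 0.5000, Var(X) = 2.5000, Var(Y) = 11.2500
rho = Cov/(sqrt(VarX)*sqrt(VarY)) = 0.0943

0.0943


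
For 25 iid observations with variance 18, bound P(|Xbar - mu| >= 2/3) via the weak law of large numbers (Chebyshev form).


Var(Xbar) = Var(X)/n = 18/25
Chebyshev: P(|Xbar-mu| >= 2/3) <= Var(Xbar)/(2/3)^2 = (18/25)/(4/9) = 81/50
Bound exceeds 1, so trivial bound: 1

1


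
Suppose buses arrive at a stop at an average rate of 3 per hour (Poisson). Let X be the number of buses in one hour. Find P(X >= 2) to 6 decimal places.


P(X>=2) = 1 - P(X<=1) = 1 - (e^(-3)*3^0/0! + e^(-3)*3^1/1!)
≈ 1 - (0.0497870684 + 0.1493612051)
= 1 - 0.1991482735 = 0.8008517265
≈ 0.800852

0.800852


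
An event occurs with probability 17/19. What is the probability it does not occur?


P(A') = 1 - P(A) = 1 - 17/19 = 2/19

2/19


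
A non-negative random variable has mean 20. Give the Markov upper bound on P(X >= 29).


Markov: P(X >= a) <= E[X]/a
P(X >= 29) <= 20/29

20/29


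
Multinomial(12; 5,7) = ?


12! = 479001600
Denominator: 5!=120 * 7!=5040
Coefficient = 479001600 / 604800 = 792

792


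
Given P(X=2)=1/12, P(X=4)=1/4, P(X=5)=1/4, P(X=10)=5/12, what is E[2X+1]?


E[2X+1] = sum(g(x)*P(x))
= 5*1/12 + 9*1/4 + 11*1/4 + 21*5/12
= 85/6

85/6


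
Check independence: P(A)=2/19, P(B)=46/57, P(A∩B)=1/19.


P(A)*P(B) = 2/19*46/57 = 92/1083
P(A∩B) = 1/19 != 92/1083, so not independent

No, A and B are not independent


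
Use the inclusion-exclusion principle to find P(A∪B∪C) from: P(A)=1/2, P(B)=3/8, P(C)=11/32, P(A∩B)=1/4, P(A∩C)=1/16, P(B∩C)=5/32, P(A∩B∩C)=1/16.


P(A∪B∪C) = P(A)+P(B)+P(C) - P(AB)-P(AC)-P(BC) + P(ABC)
= 1/2+3/8+11/32 - 1/4-1/16-5/32 + 1/16
= 13/16

13/16


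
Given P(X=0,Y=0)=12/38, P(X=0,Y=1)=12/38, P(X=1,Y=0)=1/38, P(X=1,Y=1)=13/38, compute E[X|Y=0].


P(Y=0) = 13/38
E[X|Y=0] = (0*12 + 1*1)/13 = 1/13

1/13


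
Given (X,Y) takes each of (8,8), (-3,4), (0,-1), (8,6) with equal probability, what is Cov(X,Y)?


E[X]=13/4, E[Y]=17/4, E[XY]=25
Cov(X,Y) = E[XY] - E[X]E[Y] = 25 - 13/4*17/4 = 179/16

179/16


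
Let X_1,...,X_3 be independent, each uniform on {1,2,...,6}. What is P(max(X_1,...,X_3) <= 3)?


P(max <= 3) = P(all X_i <= 3) = (P(X_1 <= 3))^3
= (3/6)^3 = (1/2)^3 = 1/8

1/8


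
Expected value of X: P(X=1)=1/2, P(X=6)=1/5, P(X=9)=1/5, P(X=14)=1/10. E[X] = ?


E[X] = sum(x * P(x))
= 1*1/2 + 6*1/5 + 9*1/5 + 14*1/10
= 49/10

49/10


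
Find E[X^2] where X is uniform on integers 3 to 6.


E[X^2] = (1/4) * sum(x^2 for x=3..6)
= 86/4 = 43/2

43/2


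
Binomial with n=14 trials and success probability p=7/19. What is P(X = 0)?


P(X=0) = C(14,0) * p^0 * (1-p)^14
= 1 * 1 * 1283918464548864/799006685782884121
= 1283918464548864/799006685782884121

1283918464548864/799006685782884121


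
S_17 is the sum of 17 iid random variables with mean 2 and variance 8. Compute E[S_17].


E[S_n] = n*E[X_1] = 17*2 = 34

34


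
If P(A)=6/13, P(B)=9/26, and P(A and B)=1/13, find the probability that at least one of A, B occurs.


P(A∪B) = P(A) + P(B) - P(A∩B)
= 6/13 + 9/26 - 1/13 = 19/26

19/26


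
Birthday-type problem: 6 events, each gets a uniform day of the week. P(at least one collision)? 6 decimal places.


P(all different) = prod((7-i)/7 for i=0..5) = 0.042839
P(at least one match) = 1 - 0.042839 = 0.957161

0.957161


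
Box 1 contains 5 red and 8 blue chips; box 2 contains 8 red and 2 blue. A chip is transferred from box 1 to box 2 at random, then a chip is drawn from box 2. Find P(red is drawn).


P(transfer red) = 5/13; P(transfer blue) = 8/13
If red transferred: Urn II has 9 red of 11, so P(red|red moved) = 9/11
If blue transferred: Urn II has 8 red of 11, so P(red|blue moved) = 8/11
By total probability: P(red) = 5/13*9/11 + 8/13*8/11 = 109/143

109/143


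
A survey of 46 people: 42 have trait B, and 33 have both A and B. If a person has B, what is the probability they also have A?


P(A|B) = P(A∩B)/P(B) = (33/46)/(42/46) = 33/42 = 11/14

11/14
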